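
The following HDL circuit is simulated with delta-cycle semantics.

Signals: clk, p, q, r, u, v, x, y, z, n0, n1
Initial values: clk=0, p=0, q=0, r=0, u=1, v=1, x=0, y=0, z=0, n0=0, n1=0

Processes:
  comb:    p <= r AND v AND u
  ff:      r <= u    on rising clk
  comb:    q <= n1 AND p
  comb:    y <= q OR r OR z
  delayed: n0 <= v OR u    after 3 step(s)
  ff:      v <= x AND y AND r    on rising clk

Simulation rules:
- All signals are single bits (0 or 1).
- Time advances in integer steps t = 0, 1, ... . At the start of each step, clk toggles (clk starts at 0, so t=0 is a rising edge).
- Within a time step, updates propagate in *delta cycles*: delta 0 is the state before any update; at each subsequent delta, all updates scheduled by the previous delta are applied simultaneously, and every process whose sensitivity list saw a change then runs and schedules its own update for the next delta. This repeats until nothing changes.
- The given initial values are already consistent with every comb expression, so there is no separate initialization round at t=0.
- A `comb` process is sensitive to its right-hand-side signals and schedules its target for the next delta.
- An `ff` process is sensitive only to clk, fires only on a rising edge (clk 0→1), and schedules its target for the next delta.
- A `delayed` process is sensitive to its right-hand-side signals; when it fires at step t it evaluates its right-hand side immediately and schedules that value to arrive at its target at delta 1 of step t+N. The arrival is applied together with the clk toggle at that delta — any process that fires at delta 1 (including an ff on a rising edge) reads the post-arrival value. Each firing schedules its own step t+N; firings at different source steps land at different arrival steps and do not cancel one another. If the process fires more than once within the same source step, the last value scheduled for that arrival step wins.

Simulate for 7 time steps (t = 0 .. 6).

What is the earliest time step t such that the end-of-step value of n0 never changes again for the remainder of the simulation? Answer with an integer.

[bits: v,q,n1,y,x,p,r,u,clk,n0,z]
t=0: Δ0=10000001000 Δ1=10000001100 Δ2=00000011100 Δ3=00010011100 | 3Δ
t=1: Δ0=00010011100 Δ1=00010011000 | 1Δ
t=2: Δ0=00010011000 Δ1=00010011100 | 1Δ
t=3: Δ0=00010011100 Δ1=00010011010 | 1Δ
t=4: Δ0=00010011010 Δ1=00010011110 | 1Δ
t=5: Δ0=00010011110 Δ1=00010011010 | 1Δ
t=6: Δ0=00010011010 Δ1=00010011110 | 1Δ

3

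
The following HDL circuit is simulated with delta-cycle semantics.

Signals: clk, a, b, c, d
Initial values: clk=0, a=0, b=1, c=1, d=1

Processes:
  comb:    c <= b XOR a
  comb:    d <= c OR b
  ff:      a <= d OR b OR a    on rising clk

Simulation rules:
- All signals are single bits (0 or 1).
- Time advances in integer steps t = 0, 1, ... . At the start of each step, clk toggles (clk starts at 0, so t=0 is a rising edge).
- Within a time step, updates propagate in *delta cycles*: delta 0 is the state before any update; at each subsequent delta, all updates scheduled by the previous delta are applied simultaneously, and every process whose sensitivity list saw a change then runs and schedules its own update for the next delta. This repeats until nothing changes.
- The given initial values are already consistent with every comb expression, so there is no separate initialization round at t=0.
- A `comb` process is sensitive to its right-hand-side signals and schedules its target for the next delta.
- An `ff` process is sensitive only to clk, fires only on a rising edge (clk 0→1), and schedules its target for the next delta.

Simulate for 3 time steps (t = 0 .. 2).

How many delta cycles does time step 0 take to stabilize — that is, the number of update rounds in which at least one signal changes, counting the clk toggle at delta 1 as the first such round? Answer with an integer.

t=0 Δ0: a=0 b=1 c=1 d=1 clk=0
  Δ1: clk:0→1
  Δ2: a:0→1
  Δ3: c:1→0
  (3Δ to stable)
t=1 Δ0: a=1 b=1 c=0 d=1 clk=1
  Δ1: clk:1→0
  (1Δ to stable)
t=2 Δ0: a=1 b=1 c=0 d=1 clk=0
  Δ1: clk:0→1
  (1Δ to stable)

3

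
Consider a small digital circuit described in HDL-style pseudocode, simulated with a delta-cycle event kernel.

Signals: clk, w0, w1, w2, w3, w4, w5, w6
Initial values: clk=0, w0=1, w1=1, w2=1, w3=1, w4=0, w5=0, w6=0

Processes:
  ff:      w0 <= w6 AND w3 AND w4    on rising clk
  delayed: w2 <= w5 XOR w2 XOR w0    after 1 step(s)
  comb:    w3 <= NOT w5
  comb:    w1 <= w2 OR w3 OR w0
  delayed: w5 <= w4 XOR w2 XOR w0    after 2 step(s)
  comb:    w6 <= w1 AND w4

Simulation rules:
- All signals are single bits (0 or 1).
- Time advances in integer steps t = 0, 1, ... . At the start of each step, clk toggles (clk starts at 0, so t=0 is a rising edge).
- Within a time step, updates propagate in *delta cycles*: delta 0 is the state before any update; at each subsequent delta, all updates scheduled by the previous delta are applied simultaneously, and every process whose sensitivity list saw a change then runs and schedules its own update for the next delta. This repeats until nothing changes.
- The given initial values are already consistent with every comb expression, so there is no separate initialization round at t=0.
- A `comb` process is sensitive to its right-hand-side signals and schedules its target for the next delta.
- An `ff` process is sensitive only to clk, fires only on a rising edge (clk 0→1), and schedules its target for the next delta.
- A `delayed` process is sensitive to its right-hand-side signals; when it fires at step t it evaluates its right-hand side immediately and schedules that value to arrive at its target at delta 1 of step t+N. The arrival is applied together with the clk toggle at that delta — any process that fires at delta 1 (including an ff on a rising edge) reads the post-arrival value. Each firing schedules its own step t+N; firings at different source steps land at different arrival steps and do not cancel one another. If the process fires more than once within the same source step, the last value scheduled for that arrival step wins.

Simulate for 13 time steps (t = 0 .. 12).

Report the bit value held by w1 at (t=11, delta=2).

t=0 Δ0: w6=0 w0=1 w4=0 w3=1 w1=1 clk=0 w2=1 w5=0
  Δ1: clk:0→1
  Δ2: w0:1→0
  (2Δ to stable)
t=1 Δ0: w6=0 w0=0 w4=0 w3=1 w1=1 clk=1 w2=1 w5=0
  Δ1: clk:1→0
  (1Δ to stable)
t=2 Δ0: w6=0 w0=0 w4=0 w3=1 w1=1 clk=0 w2=1 w5=0
  Δ1: clk:0→1, w5:0→1
  Δ2: w3:1→0
  (2Δ to stable)
t=3 Δ0: w6=0 w0=0 w4=0 w3=0 w1=1 clk=1 w2=1 w5=1
  Δ1: clk:1→0, w2:1→0
  Δ2: w1:1→0
  (2Δ to stable)
t=4 Δ0: w6=0 w0=0 w4=0 w3=0 w1=0 clk=0 w2=0 w5=1
  Δ1: clk:0→1, w2:0→1
  Δ2: w1:0→1
  (2Δ to stable)
t=5 Δ0: w6=0 w0=0 w4=0 w3=0 w1=1 clk=1 w2=1 w5=1
  Δ1: clk:1→0, w2:1→0, w5:1→0
  Δ2: w3:0→1, w1:1→0
  Δ3: w1:0→1
  (3Δ to stable)
t=6 Δ0: w6=0 w0=0 w4=0 w3=1 w1=1 clk=0 w2=0 w5=0
  Δ1: clk:0→1, w5:0→1
  Δ2: w3:1→0
  Δ3: w1:1→0
  (3Δ to stable)
t=7 Δ0: w6=0 w0=0 w4=0 w3=0 w1=0 clk=1 w2=0 w5=1
  Δ1: clk:1→0, w2:0→1, w5:1→0
  Δ2: w3:0→1, w1:0→1
  (2Δ to stable)
t=8 Δ0: w6=0 w0=0 w4=0 w3=1 w1=1 clk=0 w2=1 w5=0
  Δ1: clk:0→1
  (1Δ to stable)
t=9 Δ0: w6=0 w0=0 w4=0 w3=1 w1=1 clk=1 w2=1 w5=0
  Δ1: clk:1→0, w5:0→1
  Δ2: w3:1→0
  (2Δ to stable)
t=10 Δ0: w6=0 w0=0 w4=0 w3=0 w1=1 clk=0 w2=1 w5=1
  Δ1: clk:0→1, w2:1→0
  Δ2: w1:1→0
  (2Δ to stable)
t=11 Δ0: w6=0 w0=0 w4=0 w3=0 w1=0 clk=1 w2=0 w5=1
  Δ1: clk:1→0, w2:0→1
  Δ2: w1:0→1
  (2Δ to stable)
t=12 Δ0: w6=0 w0=0 w4=0 w3=0 w1=1 clk=0 w2=1 w5=1
  Δ1: clk:0→1, w2:1→0, w5:1→0
  Δ2: w3:0→1, w1:1→0
  Δ3: w1:0→1
  (3Δ to stable)

1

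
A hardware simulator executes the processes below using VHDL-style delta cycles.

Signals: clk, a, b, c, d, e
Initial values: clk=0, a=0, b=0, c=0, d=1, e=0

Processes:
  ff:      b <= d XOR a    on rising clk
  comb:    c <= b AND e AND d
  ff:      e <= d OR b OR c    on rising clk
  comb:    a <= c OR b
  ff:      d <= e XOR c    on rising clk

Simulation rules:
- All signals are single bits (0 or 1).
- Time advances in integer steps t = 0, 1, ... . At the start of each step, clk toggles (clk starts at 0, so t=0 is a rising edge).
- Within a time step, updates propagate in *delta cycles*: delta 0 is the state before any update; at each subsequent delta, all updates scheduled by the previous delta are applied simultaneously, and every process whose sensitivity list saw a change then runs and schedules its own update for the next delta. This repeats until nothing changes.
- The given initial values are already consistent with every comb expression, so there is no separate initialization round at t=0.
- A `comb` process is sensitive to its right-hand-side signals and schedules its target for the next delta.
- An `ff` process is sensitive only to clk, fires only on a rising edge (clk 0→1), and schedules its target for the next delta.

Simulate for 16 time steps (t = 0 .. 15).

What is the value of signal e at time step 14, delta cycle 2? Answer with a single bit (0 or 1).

0

t0.Δ0 b=0 e=0 c=0 a=0 d=1 clk=0
t0.Δ1 b=0 e=0 c=0 a=0 d=1 clk=1
t0.Δ2 b=1 e=1 c=0 a=0 d=0 clk=1
t0.Δ3 b=1 e=1 c=0 a=1 d=0 clk=1
t1.Δ0 b=1 e=1 c=0 a=1 d=0 clk=1
t1.Δ1 b=1 e=1 c=0 a=1 d=0 clk=0
t2.Δ0 b=1 e=1 c=0 a=1 d=0 clk=0
t2.Δ1 b=1 e=1 c=0 a=1 d=0 clk=1
t2.Δ2 b=1 e=1 c=0 a=1 d=1 clk=1
t2.Δ3 b=1 e=1 c=1 a=1 d=1 clk=1
t3.Δ0 b=1 e=1 c=1 a=1 d=1 clk=1
t3.Δ1 b=1 e=1 c=1 a=1 d=1 clk=0
t4.Δ0 b=1 e=1 c=1 a=1 d=1 clk=0
t4.Δ1 b=1 e=1 c=1 a=1 d=1 clk=1
t4.Δ2 b=0 e=1 c=1 a=1 d=0 clk=1
t4.Δ3 b=0 e=1 c=0 a=1 d=0 clk=1
t4.Δ4 b=0 e=1 c=0 a=0 d=0 clk=1
t5.Δ0 b=0 e=1 c=0 a=0 d=0 clk=1
t5.Δ1 b=0 e=1 c=0 a=0 d=0 clk=0
t6.Δ0 b=0 e=1 c=0 a=0 d=0 clk=0
t6.Δ1 b=0 e=1 c=0 a=0 d=0 clk=1
t6.Δ2 b=0 e=0 c=0 a=0 d=1 clk=1
t7.Δ0 b=0 e=0 c=0 a=0 d=1 clk=1
t7.Δ1 b=0 e=0 c=0 a=0 d=1 clk=0
t8.Δ0 b=0 e=0 c=0 a=0 d=1 clk=0
t8.Δ1 b=0 e=0 c=0 a=0 d=1 clk=1
t8.Δ2 b=1 e=1 c=0 a=0 d=0 clk=1
t8.Δ3 b=1 e=1 c=0 a=1 d=0 clk=1
t9.Δ0 b=1 e=1 c=0 a=1 d=0 clk=1
t9.Δ1 b=1 e=1 c=0 a=1 d=0 clk=0
t10.Δ0 b=1 e=1 c=0 a=1 d=0 clk=0
t10.Δ1 b=1 e=1 c=0 a=1 d=0 clk=1
t10.Δ2 b=1 e=1 c=0 a=1 d=1 clk=1
t10.Δ3 b=1 e=1 c=1 a=1 d=1 clk=1
t11.Δ0 b=1 e=1 c=1 a=1 d=1 clk=1
t11.Δ1 b=1 e=1 c=1 a=1 d=1 clk=0
t12.Δ0 b=1 e=1 c=1 a=1 d=1 clk=0
t12.Δ1 b=1 e=1 c=1 a=1 d=1 clk=1
t12.Δ2 b=0 e=1 c=1 a=1 d=0 clk=1
t12.Δ3 b=0 e=1 c=0 a=1 d=0 clk=1
t12.Δ4 b=0 e=1 c=0 a=0 d=0 clk=1
t13.Δ0 b=0 e=1 c=0 a=0 d=0 clk=1
t13.Δ1 b=0 e=1 c=0 a=0 d=0 clk=0
t14.Δ0 b=0 e=1 c=0 a=0 d=0 clk=0
t14.Δ1 b=0 e=1 c=0 a=0 d=0 clk=1
t14.Δ2 b=0 e=0 c=0 a=0 d=1 clk=1
t15.Δ0 b=0 e=0 c=0 a=0 d=1 clk=1
t15.Δ1 b=0 e=0 c=0 a=0 d=1 clk=0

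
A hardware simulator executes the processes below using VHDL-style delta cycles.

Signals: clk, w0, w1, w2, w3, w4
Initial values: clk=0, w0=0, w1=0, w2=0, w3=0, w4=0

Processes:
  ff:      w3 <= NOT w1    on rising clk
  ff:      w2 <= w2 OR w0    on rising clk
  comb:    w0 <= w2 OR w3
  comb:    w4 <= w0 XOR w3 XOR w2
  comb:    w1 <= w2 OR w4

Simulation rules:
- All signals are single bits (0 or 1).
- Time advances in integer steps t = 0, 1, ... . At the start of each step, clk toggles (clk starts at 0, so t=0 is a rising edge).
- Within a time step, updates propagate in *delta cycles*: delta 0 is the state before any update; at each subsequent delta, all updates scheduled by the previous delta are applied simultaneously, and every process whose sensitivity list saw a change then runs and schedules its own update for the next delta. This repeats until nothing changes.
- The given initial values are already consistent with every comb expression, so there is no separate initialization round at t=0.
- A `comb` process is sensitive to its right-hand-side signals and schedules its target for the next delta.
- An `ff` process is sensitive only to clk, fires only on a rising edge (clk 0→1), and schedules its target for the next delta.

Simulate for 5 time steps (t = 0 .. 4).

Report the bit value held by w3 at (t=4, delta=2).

t=0 Δ0: w0=0 clk=0 w3=0 w4=0 w1=0 w2=0
  Δ1: clk:0→1
  Δ2: w3:0→1
  Δ3: w0:0→1, w4:0→1
  Δ4: w4:1→0, w1:0→1
  Δ5: w1:1→0
  (5Δ to stable)
t=1 Δ0: w0=1 clk=1 w3=1 w4=0 w1=0 w2=0
  Δ1: clk:1→0
  (1Δ to stable)
t=2 Δ0: w0=1 clk=0 w3=1 w4=0 w1=0 w2=0
  Δ1: clk:0→1
  Δ2: w2:0→1
  Δ3: w4:0→1, w1:0→1
  (3Δ to stable)
t=3 Δ0: w0=1 clk=1 w3=1 w4=1 w1=1 w2=1
  Δ1: clk:1→0
  (1Δ to stable)
t=4 Δ0: w0=1 clk=0 w3=1 w4=1 w1=1 w2=1
  Δ1: clk:0→1
  Δ2: w3:1→0
  Δ3: w4:1→0
  (3Δ to stable)

0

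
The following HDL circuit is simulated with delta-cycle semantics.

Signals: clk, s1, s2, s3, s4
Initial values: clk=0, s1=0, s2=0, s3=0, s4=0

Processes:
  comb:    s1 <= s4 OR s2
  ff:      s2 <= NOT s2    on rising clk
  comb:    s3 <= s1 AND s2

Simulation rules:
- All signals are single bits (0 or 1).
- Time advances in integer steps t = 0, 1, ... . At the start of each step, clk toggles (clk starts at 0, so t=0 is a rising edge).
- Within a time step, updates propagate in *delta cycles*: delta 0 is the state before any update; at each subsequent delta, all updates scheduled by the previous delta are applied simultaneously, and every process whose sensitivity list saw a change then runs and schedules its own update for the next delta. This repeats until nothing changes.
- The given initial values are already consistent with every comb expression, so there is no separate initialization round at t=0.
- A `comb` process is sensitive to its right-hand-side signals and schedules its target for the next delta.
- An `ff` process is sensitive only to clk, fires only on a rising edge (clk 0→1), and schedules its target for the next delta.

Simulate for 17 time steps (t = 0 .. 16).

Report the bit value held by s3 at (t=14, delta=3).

t=0 Δ0: s2=0 s4=0 clk=0 s1=0 s3=0
  Δ1: clk:0→1
  Δ2: s2:0→1
  Δ3: s1:0→1
  Δ4: s3:0→1
  (4Δ to stable)
t=1 Δ0: s2=1 s4=0 clk=1 s1=1 s3=1
  Δ1: clk:1→0
  (1Δ to stable)
t=2 Δ0: s2=1 s4=0 clk=0 s1=1 s3=1
  Δ1: clk:0→1
  Δ2: s2:1→0
  Δ3: s1:1→0, s3:1→0
  (3Δ to stable)
t=3 Δ0: s2=0 s4=0 clk=1 s1=0 s3=0
  Δ1: clk:1→0
  (1Δ to stable)
t=4 Δ0: s2=0 s4=0 clk=0 s1=0 s3=0
  Δ1: clk:0→1
  Δ2: s2:0→1
  Δ3: s1:0→1
  Δ4: s3:0→1
  (4Δ to stable)
t=5 Δ0: s2=1 s4=0 clk=1 s1=1 s3=1
  Δ1: clk:1→0
  (1Δ to stable)
t=6 Δ0: s2=1 s4=0 clk=0 s1=1 s3=1
  Δ1: clk:0→1
  Δ2: s2:1→0
  Δ3: s1:1→0, s3:1→0
  (3Δ to stable)
t=7 Δ0: s2=0 s4=0 clk=1 s1=0 s3=0
  Δ1: clk:1→0
  (1Δ to stable)
t=8 Δ0: s2=0 s4=0 clk=0 s1=0 s3=0
  Δ1: clk:0→1
  Δ2: s2:0→1
  Δ3: s1:0→1
  Δ4: s3:0→1
  (4Δ to stable)
t=9 Δ0: s2=1 s4=0 clk=1 s1=1 s3=1
  Δ1: clk:1→0
  (1Δ to stable)
t=10 Δ0: s2=1 s4=0 clk=0 s1=1 s3=1
  Δ1: clk:0→1
  Δ2: s2:1→0
  Δ3: s1:1→0, s3:1→0
  (3Δ to stable)
t=11 Δ0: s2=0 s4=0 clk=1 s1=0 s3=0
  Δ1: clk:1→0
  (1Δ to stable)
t=12 Δ0: s2=0 s4=0 clk=0 s1=0 s3=0
  Δ1: clk:0→1
  Δ2: s2:0→1
  Δ3: s1:0→1
  Δ4: s3:0→1
  (4Δ to stable)
t=13 Δ0: s2=1 s4=0 clk=1 s1=1 s3=1
  Δ1: clk:1→0
  (1Δ to stable)
t=14 Δ0: s2=1 s4=0 clk=0 s1=1 s3=1
  Δ1: clk:0→1
  Δ2: s2:1→0
  Δ3: s1:1→0, s3:1→0
  (3Δ to stable)
t=15 Δ0: s2=0 s4=0 clk=1 s1=0 s3=0
  Δ1: clk:1→0
  (1Δ to stable)
t=16 Δ0: s2=0 s4=0 clk=0 s1=0 s3=0
  Δ1: clk:0→1
  Δ2: s2:0→1
  Δ3: s1:0→1
  Δ4: s3:0→1
  (4Δ to stable)

0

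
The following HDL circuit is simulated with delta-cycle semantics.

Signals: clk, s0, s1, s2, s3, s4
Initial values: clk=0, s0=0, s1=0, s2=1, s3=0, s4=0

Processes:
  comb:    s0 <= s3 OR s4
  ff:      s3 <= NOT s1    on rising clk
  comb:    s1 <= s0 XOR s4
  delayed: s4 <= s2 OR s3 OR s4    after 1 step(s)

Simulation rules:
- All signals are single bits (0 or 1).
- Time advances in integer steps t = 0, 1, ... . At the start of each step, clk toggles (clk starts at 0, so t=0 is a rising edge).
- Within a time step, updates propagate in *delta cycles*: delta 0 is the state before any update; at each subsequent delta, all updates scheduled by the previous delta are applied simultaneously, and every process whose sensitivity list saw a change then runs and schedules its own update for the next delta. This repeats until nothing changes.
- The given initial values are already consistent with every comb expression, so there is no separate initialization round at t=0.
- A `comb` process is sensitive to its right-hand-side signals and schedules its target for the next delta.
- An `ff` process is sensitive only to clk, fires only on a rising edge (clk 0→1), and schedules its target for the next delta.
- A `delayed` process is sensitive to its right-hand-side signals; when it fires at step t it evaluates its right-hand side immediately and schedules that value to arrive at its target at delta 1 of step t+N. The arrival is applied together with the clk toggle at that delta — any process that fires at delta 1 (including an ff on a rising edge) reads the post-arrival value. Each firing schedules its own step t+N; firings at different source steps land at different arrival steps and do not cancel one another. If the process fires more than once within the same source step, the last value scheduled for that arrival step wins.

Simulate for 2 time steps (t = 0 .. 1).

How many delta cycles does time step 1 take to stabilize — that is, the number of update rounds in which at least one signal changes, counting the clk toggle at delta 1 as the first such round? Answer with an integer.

t=0 Δ0: s4=0 clk=0 s0=0 s1=0 s2=1 s3=0
  Δ1: clk:0→1
  Δ2: s3:0→1
  Δ3: s0:0→1
  Δ4: s1:0→1
  (4Δ to stable)
t=1 Δ0: s4=0 clk=1 s0=1 s1=1 s2=1 s3=1
  Δ1: s4:0→1, clk:1→0
  Δ2: s1:1→0
  (2Δ to stable)

2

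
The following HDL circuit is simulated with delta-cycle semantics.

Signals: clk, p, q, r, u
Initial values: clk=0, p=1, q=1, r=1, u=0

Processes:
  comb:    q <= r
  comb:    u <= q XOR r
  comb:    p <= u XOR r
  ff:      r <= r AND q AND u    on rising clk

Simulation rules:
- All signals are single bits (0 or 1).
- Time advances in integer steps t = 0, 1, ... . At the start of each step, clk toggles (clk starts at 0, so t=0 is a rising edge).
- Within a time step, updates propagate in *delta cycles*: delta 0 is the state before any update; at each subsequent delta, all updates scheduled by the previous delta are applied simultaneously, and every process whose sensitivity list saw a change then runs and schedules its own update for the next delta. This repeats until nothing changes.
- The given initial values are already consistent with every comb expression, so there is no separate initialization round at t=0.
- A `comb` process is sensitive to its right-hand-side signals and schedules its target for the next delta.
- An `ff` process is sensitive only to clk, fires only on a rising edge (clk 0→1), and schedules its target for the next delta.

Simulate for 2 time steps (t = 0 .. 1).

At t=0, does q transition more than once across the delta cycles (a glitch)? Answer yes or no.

t0.Δ0 clk=0 q=1 r=1 p=1 u=0
t0.Δ1 clk=1 q=1 r=1 p=1 u=0
t0.Δ2 clk=1 q=1 r=0 p=1 u=0
t0.Δ3 clk=1 q=0 r=0 p=0 u=1
t0.Δ4 clk=1 q=0 r=0 p=1 u=0
t0.Δ5 clk=1 q=0 r=0 p=0 u=0
t1.Δ0 clk=1 q=0 r=0 p=0 u=0
t1.Δ1 clk=0 q=0 r=0 p=0 u=0

no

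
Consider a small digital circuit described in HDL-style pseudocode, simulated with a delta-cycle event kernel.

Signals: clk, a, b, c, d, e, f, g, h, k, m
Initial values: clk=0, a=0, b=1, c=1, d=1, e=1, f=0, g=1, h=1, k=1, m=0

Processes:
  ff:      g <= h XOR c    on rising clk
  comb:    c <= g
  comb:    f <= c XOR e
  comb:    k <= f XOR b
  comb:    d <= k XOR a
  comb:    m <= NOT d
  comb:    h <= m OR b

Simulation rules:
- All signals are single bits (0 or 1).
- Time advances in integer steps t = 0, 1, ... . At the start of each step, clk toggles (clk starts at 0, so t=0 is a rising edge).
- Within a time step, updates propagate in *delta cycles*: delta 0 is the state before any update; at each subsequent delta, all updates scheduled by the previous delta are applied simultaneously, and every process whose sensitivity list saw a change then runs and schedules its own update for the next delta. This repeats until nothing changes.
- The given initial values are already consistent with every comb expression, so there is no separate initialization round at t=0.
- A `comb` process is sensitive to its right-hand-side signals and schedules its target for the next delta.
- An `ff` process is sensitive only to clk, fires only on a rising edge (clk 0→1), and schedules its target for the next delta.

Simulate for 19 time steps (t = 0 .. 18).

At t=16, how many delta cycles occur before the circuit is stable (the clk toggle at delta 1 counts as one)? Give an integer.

[bits: m,clk,f,c,a,e,h,k,g,d,b]
t=0: Δ0=00010111111 Δ1=01010111111 Δ2=01010111011 Δ3=01000111011 Δ4=01100111011 Δ5=01100110011 Δ6=01100110001 Δ7=11100110001 | 7Δ
t=1: Δ0=11100110001 Δ1=10100110001 | 1Δ
t=2: Δ0=10100110001 Δ1=11100110001 Δ2=11100110101 Δ3=11110110101 Δ4=11010110101 Δ5=11010111101 Δ6=11010111111 Δ7=01010111111 | 7Δ
t=3: Δ0=01010111111 Δ1=00010111111 | 1Δ
t=4: Δ0=00010111111 Δ1=01010111111 Δ2=01010111011 Δ3=01000111011 Δ4=01100111011 Δ5=01100110011 Δ6=01100110001 Δ7=11100110001 | 7Δ
t=5: Δ0=11100110001 Δ1=10100110001 | 1Δ
t=6: Δ0=10100110001 Δ1=11100110001 Δ2=11100110101 Δ3=11110110101 Δ4=11010110101 Δ5=11010111101 Δ6=11010111111 Δ7=01010111111 | 7Δ
t=7: Δ0=01010111111 Δ1=00010111111 | 1Δ
t=8: Δ0=00010111111 Δ1=01010111111 Δ2=01010111011 Δ3=01000111011 Δ4=01100111011 Δ5=01100110011 Δ6=01100110001 Δ7=11100110001 | 7Δ
t=9: Δ0=11100110001 Δ1=10100110001 | 1Δ
t=10: Δ0=10100110001 Δ1=11100110001 Δ2=11100110101 Δ3=11110110101 Δ4=11010110101 Δ5=11010111101 Δ6=11010111111 Δ7=01010111111 | 7Δ
t=11: Δ0=01010111111 Δ1=00010111111 | 1Δ
t=12: Δ0=00010111111 Δ1=01010111111 Δ2=01010111011 Δ3=01000111011 Δ4=01100111011 Δ5=01100110011 Δ6=01100110001 Δ7=11100110001 | 7Δ
t=13: Δ0=11100110001 Δ1=10100110001 | 1Δ
t=14: Δ0=10100110001 Δ1=11100110001 Δ2=11100110101 Δ3=11110110101 Δ4=11010110101 Δ5=11010111101 Δ6=11010111111 Δ7=01010111111 | 7Δ
t=15: Δ0=01010111111 Δ1=00010111111 | 1Δ
t=16: Δ0=00010111111 Δ1=01010111111 Δ2=01010111011 Δ3=01000111011 Δ4=01100111011 Δ5=01100110011 Δ6=01100110001 Δ7=11100110001 | 7Δ
t=17: Δ0=11100110001 Δ1=10100110001 | 1Δ
t=18: Δ0=10100110001 Δ1=11100110001 Δ2=11100110101 Δ3=11110110101 Δ4=11010110101 Δ5=11010111101 Δ6=11010111111 Δ7=01010111111 | 7Δ

7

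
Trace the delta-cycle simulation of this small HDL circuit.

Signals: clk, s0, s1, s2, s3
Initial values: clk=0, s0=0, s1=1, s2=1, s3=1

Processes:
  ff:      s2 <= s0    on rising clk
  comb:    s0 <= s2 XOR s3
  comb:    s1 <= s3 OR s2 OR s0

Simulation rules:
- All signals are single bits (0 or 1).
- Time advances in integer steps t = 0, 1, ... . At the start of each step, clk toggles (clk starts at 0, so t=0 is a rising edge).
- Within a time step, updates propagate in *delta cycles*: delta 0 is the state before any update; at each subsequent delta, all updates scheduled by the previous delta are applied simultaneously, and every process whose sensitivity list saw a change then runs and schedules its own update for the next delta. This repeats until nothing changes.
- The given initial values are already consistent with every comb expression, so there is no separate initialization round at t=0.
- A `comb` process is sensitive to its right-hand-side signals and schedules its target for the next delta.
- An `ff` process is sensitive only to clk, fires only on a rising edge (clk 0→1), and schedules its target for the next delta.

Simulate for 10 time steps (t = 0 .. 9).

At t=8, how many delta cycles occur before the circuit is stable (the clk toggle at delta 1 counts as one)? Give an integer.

3

[bits: s1,s3,s2,s0,clk]
t=0: Δ0=11100 Δ1=11101 Δ2=11001 Δ3=11011 | 3Δ
t=1: Δ0=11011 Δ1=11010 | 1Δ
t=2: Δ0=11010 Δ1=11011 Δ2=11111 Δ3=11101 | 3Δ
t=3: Δ0=11101 Δ1=11100 | 1Δ
t=4: Δ0=11100 Δ1=11101 Δ2=11001 Δ3=11011 | 3Δ
t=5: Δ0=11011 Δ1=11010 | 1Δ
t=6: Δ0=11010 Δ1=11011 Δ2=11111 Δ3=11101 | 3Δ
t=7: Δ0=11101 Δ1=11100 | 1Δ
t=8: Δ0=11100 Δ1=11101 Δ2=11001 Δ3=11011 | 3Δ
t=9: Δ0=11011 Δ1=11010 | 1Δ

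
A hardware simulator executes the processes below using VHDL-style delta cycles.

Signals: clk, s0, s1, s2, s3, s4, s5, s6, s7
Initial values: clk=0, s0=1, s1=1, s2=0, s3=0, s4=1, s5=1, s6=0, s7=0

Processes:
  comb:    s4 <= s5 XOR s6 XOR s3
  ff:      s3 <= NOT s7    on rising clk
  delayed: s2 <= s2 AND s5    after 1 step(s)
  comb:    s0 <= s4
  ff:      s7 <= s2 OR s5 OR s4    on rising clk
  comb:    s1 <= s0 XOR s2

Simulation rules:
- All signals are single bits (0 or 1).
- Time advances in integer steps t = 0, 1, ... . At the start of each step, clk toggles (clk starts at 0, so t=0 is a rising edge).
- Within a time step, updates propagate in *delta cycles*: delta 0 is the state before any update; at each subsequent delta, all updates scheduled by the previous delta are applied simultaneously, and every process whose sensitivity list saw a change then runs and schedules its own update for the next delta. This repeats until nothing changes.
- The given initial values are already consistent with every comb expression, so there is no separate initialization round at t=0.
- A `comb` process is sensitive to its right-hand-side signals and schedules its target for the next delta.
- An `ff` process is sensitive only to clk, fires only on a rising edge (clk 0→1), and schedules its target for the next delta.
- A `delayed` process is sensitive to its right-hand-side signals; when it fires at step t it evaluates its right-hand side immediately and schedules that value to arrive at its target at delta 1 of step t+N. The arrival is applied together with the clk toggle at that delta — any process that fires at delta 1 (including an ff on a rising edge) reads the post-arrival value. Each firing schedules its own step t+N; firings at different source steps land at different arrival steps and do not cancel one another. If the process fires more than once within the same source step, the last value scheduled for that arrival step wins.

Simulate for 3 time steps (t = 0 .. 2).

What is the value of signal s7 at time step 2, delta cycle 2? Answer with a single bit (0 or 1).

[bits: s5,s7,s2,s0,s6,clk,s4,s3,s1]
t=0: Δ0=100100101 Δ1=100101101 Δ2=110101111 Δ3=110101011 Δ4=110001011 Δ5=110001010 | 5Δ
t=1: Δ0=110001010 Δ1=110000010 | 1Δ
t=2: Δ0=110000010 Δ1=110001010 Δ2=110001000 Δ3=110001100 Δ4=110101100 Δ5=110101101 | 5Δ

1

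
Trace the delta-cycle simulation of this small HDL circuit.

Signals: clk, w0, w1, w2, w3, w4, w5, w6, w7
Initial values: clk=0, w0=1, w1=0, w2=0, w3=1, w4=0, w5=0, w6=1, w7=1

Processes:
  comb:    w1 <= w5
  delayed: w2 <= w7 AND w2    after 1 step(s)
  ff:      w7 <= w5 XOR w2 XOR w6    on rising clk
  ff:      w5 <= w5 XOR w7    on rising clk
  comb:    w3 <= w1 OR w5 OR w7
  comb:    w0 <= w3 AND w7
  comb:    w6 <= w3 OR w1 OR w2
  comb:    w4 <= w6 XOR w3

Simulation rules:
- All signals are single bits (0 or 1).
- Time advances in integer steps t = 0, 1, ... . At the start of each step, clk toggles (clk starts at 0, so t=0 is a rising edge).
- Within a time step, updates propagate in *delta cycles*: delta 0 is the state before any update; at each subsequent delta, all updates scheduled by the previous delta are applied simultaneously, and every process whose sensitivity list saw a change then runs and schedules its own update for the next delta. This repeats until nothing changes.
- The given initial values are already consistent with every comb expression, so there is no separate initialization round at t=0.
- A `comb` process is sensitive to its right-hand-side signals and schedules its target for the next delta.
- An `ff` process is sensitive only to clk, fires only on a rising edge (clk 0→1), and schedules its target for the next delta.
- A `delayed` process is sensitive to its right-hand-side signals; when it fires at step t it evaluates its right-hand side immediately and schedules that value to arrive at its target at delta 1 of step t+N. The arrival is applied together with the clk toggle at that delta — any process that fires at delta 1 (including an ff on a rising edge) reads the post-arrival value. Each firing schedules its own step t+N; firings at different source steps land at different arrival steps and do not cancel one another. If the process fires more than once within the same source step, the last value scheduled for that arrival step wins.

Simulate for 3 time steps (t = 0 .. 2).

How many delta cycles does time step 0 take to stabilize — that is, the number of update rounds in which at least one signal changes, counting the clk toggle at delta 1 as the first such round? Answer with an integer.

3

[bits: clk,w5,w6,w1,w7,w2,w4,w0,w3]
t=0: Δ0=001010011 Δ1=101010011 Δ2=111010011 Δ3=111110011 | 3Δ
t=1: Δ0=111110011 Δ1=011110011 | 1Δ
t=2: Δ0=011110011 Δ1=111110011 Δ2=101100011 Δ3=101000001 Δ4=101000000 Δ5=100000100 Δ6=100000000 | 6Δ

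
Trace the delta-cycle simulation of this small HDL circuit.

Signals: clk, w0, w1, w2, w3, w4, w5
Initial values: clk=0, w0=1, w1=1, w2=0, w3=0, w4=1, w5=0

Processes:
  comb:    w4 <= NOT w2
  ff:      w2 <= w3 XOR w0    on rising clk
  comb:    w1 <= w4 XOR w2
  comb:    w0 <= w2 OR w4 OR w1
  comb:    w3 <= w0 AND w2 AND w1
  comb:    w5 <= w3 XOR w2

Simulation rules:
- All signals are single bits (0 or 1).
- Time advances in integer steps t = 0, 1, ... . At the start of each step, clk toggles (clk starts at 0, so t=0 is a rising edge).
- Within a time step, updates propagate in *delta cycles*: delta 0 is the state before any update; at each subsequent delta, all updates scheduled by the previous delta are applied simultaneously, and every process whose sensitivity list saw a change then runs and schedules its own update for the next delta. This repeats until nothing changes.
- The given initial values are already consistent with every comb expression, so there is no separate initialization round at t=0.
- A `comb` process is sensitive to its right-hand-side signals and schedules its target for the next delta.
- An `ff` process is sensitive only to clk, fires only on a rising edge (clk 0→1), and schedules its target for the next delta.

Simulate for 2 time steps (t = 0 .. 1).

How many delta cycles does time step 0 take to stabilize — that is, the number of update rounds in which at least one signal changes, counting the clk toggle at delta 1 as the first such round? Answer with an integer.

6

t0.Δ0 w3=0 w5=0 w0=1 w2=0 w4=1 w1=1 clk=0
t0.Δ1 w3=0 w5=0 w0=1 w2=0 w4=1 w1=1 clk=1
t0.Δ2 w3=0 w5=0 w0=1 w2=1 w4=1 w1=1 clk=1
t0.Δ3 w3=1 w5=1 w0=1 w2=1 w4=0 w1=0 clk=1
t0.Δ4 w3=0 w5=0 w0=1 w2=1 w4=0 w1=1 clk=1
t0.Δ5 w3=1 w5=1 w0=1 w2=1 w4=0 w1=1 clk=1
t0.Δ6 w3=1 w5=0 w0=1 w2=1 w4=0 w1=1 clk=1
t1.Δ0 w3=1 w5=0 w0=1 w2=1 w4=0 w1=1 clk=1
t1.Δ1 w3=1 w5=0 w0=1 w2=1 w4=0 w1=1 clk=0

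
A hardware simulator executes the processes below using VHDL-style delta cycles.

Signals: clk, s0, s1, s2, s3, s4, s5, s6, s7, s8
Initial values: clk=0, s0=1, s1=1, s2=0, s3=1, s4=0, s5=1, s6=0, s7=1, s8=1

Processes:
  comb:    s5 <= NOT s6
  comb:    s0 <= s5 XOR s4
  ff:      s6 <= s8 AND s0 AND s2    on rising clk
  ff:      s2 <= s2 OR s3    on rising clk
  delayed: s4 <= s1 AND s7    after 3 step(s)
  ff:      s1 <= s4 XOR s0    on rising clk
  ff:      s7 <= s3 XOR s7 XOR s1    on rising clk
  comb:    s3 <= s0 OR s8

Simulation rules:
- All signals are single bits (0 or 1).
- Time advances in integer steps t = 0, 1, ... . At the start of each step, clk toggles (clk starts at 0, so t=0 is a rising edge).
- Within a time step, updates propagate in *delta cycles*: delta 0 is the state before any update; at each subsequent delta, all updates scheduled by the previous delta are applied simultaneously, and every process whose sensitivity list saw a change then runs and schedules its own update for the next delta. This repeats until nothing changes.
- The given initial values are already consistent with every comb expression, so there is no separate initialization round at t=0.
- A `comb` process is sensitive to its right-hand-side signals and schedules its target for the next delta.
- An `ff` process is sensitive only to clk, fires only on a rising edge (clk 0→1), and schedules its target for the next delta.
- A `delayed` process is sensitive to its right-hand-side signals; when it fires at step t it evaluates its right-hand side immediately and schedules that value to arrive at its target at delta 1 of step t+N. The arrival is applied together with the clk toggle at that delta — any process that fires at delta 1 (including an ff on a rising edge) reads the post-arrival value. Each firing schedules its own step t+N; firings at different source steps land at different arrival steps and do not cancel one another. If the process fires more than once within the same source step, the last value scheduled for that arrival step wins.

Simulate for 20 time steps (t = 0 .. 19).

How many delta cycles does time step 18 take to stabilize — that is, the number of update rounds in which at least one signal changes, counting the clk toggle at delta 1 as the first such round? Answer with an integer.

4

t=0 Δ0: s6=0 s3=1 s1=1 s0=1 s4=0 s5=1 s8=1 s7=1 s2=0 clk=0
  Δ1: clk:0→1
  Δ2: s2:0→1
  (2Δ to stable)
t=1 Δ0: s6=0 s3=1 s1=1 s0=1 s4=0 s5=1 s8=1 s7=1 s2=1 clk=1
  Δ1: clk:1→0
  (1Δ to stable)
t=2 Δ0: s6=0 s3=1 s1=1 s0=1 s4=0 s5=1 s8=1 s7=1 s2=1 clk=0
  Δ1: clk:0→1
  Δ2: s6:0→1
  Δ3: s5:1→0
  Δ4: s0:1→0
  (4Δ to stable)
t=3 Δ0: s6=1 s3=1 s1=1 s0=0 s4=0 s5=0 s8=1 s7=1 s2=1 clk=1
  Δ1: clk:1→0
  (1Δ to stable)
t=4 Δ0: s6=1 s3=1 s1=1 s0=0 s4=0 s5=0 s8=1 s7=1 s2=1 clk=0
  Δ1: clk:0→1
  Δ2: s6:1→0, s1:1→0
  Δ3: s5:0→1
  Δ4: s0:0→1
  (4Δ to stable)
t=5 Δ0: s6=0 s3=1 s1=0 s0=1 s4=0 s5=1 s8=1 s7=1 s2=1 clk=1
  Δ1: clk:1→0
  (1Δ to stable)
t=6 Δ0: s6=0 s3=1 s1=0 s0=1 s4=0 s5=1 s8=1 s7=1 s2=1 clk=0
  Δ1: clk:0→1
  Δ2: s6:0→1, s1:0→1, s7:1→0
  Δ3: s5:1→0
  Δ4: s0:1→0
  (4Δ to stable)
t=7 Δ0: s6=1 s3=1 s1=1 s0=0 s4=0 s5=0 s8=1 s7=0 s2=1 clk=1
  Δ1: clk:1→0
  (1Δ to stable)
t=8 Δ0: s6=1 s3=1 s1=1 s0=0 s4=0 s5=0 s8=1 s7=0 s2=1 clk=0
  Δ1: clk:0→1
  Δ2: s6:1→0, s1:1→0
  Δ3: s5:0→1
  Δ4: s0:0→1
  (4Δ to stable)
t=9 Δ0: s6=0 s3=1 s1=0 s0=1 s4=0 s5=1 s8=1 s7=0 s2=1 clk=1
  Δ1: clk:1→0
  (1Δ to stable)
t=10 Δ0: s6=0 s3=1 s1=0 s0=1 s4=0 s5=1 s8=1 s7=0 s2=1 clk=0
  Δ1: clk:0→1
  Δ2: s6:0→1, s1:0→1, s7:0→1
  Δ3: s5:1→0
  Δ4: s0:1→0
  (4Δ to stable)
t=11 Δ0: s6=1 s3=1 s1=1 s0=0 s4=0 s5=0 s8=1 s7=1 s2=1 clk=1
  Δ1: clk:1→0
  (1Δ to stable)
t=12 Δ0: s6=1 s3=1 s1=1 s0=0 s4=0 s5=0 s8=1 s7=1 s2=1 clk=0
  Δ1: clk:0→1
  Δ2: s6:1→0, s1:1→0
  Δ3: s5:0→1
  Δ4: s0:0→1
  (4Δ to stable)
t=13 Δ0: s6=0 s3=1 s1=0 s0=1 s4=0 s5=1 s8=1 s7=1 s2=1 clk=1
  Δ1: s4:0→1, clk:1→0
  Δ2: s0:1→0
  (2Δ to stable)
t=14 Δ0: s6=0 s3=1 s1=0 s0=0 s4=1 s5=1 s8=1 s7=1 s2=1 clk=0
  Δ1: clk:0→1
  Δ2: s1:0→1, s7:1→0
  (2Δ to stable)
t=15 Δ0: s6=0 s3=1 s1=1 s0=0 s4=1 s5=1 s8=1 s7=0 s2=1 clk=1
  Δ1: s4:1→0, clk:1→0
  Δ2: s0:0→1
  (2Δ to stable)
t=16 Δ0: s6=0 s3=1 s1=1 s0=1 s4=0 s5=1 s8=1 s7=0 s2=1 clk=0
  Δ1: clk:0→1
  Δ2: s6:0→1
  Δ3: s5:1→0
  Δ4: s0:1→0
  (4Δ to stable)
t=17 Δ0: s6=1 s3=1 s1=1 s0=0 s4=0 s5=0 s8=1 s7=0 s2=1 clk=1
  Δ1: clk:1→0
  (1Δ to stable)
t=18 Δ0: s6=1 s3=1 s1=1 s0=0 s4=0 s5=0 s8=1 s7=0 s2=1 clk=0
  Δ1: clk:0→1
  Δ2: s6:1→0, s1:1→0
  Δ3: s5:0→1
  Δ4: s0:0→1
  (4Δ to stable)
t=19 Δ0: s6=0 s3=1 s1=0 s0=1 s4=0 s5=1 s8=1 s7=0 s2=1 clk=1
  Δ1: clk:1→0
  (1Δ to stable)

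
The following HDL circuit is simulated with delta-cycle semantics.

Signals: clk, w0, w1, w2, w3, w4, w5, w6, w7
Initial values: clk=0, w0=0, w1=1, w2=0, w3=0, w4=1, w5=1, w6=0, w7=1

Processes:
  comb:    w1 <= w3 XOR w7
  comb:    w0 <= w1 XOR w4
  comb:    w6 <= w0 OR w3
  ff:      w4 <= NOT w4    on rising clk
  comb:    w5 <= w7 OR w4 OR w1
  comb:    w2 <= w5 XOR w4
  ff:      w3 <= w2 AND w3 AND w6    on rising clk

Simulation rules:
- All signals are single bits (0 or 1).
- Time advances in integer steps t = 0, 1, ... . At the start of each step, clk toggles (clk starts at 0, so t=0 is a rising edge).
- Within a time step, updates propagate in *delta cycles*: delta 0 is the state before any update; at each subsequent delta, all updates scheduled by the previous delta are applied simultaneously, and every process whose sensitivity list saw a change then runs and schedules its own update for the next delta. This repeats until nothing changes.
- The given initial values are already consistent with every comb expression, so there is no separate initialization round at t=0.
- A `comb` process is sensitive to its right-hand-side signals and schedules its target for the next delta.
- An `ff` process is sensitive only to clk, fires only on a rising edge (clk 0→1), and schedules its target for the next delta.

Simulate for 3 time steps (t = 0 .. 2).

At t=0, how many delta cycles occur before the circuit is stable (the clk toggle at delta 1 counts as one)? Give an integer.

4

t0.Δ0 w1=1 w0=0 w2=0 w7=1 w4=1 clk=0 w5=1 w3=0 w6=0
t0.Δ1 w1=1 w0=0 w2=0 w7=1 w4=1 clk=1 w5=1 w3=0 w6=0
t0.Δ2 w1=1 w0=0 w2=0 w7=1 w4=0 clk=1 w5=1 w3=0 w6=0
t0.Δ3 w1=1 w0=1 w2=1 w7=1 w4=0 clk=1 w5=1 w3=0 w6=0
t0.Δ4 w1=1 w0=1 w2=1 w7=1 w4=0 clk=1 w5=1 w3=0 w6=1
t1.Δ0 w1=1 w0=1 w2=1 w7=1 w4=0 clk=1 w5=1 w3=0 w6=1
t1.Δ1 w1=1 w0=1 w2=1 w7=1 w4=0 clk=0 w5=1 w3=0 w6=1
t2.Δ0 w1=1 w0=1 w2=1 w7=1 w4=0 clk=0 w5=1 w3=0 w6=1
t2.Δ1 w1=1 w0=1 w2=1 w7=1 w4=0 clk=1 w5=1 w3=0 w6=1
t2.Δ2 w1=1 w0=1 w2=1 w7=1 w4=1 clk=1 w5=1 w3=0 w6=1
t2.Δ3 w1=1 w0=0 w2=0 w7=1 w4=1 clk=1 w5=1 w3=0 w6=1
t2.Δ4 w1=1 w0=0 w2=0 w7=1 w4=1 clk=1 w5=1 w3=0 w6=0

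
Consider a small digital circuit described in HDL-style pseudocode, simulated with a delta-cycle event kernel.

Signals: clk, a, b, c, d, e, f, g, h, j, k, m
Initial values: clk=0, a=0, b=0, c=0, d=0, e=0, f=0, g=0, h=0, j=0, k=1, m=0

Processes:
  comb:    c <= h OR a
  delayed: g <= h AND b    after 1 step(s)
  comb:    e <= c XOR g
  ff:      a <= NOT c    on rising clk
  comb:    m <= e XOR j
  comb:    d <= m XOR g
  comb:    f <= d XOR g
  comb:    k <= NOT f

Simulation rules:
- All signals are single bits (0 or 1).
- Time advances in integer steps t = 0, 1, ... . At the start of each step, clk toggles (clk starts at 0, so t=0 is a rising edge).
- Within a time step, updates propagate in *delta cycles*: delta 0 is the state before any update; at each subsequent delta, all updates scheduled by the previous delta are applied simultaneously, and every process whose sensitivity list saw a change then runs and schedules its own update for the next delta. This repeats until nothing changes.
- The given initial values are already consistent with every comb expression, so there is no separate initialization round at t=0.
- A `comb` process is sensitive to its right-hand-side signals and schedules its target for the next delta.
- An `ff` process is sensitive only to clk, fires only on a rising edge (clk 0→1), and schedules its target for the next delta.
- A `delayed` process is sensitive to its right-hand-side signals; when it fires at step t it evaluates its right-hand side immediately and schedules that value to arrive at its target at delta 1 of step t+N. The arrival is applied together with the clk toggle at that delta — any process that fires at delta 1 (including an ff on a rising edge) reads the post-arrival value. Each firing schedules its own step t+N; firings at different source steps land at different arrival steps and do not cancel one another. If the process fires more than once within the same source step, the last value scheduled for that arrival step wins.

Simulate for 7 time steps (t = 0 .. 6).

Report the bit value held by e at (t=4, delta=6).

1

t0.Δ0 e=0 m=0 d=0 h=0 g=0 c=0 j=0 k=1 clk=0 a=0 b=0 f=0
t0.Δ1 e=0 m=0 d=0 h=0 g=0 c=0 j=0 k=1 clk=1 a=0 b=0 f=0
t0.Δ2 e=0 m=0 d=0 h=0 g=0 c=0 j=0 k=1 clk=1 a=1 b=0 f=0
t0.Δ3 e=0 m=0 d=0 h=0 g=0 c=1 j=0 k=1 clk=1 a=1 b=0 f=0
t0.Δ4 e=1 m=0 d=0 h=0 g=0 c=1 j=0 k=1 clk=1 a=1 b=0 f=0
t0.Δ5 e=1 m=1 d=0 h=0 g=0 c=1 j=0 k=1 clk=1 a=1 b=0 f=0
t0.Δ6 e=1 m=1 d=1 h=0 g=0 c=1 j=0 k=1 clk=1 a=1 b=0 f=0
t0.Δ7 e=1 m=1 d=1 h=0 g=0 c=1 j=0 k=1 clk=1 a=1 b=0 f=1
t0.Δ8 e=1 m=1 d=1 h=0 g=0 c=1 j=0 k=0 clk=1 a=1 b=0 f=1
t1.Δ0 e=1 m=1 d=1 h=0 g=0 c=1 j=0 k=0 clk=1 a=1 b=0 f=1
t1.Δ1 e=1 m=1 d=1 h=0 g=0 c=1 j=0 k=0 clk=0 a=1 b=0 f=1
t2.Δ0 e=1 m=1 d=1 h=0 g=0 c=1 j=0 k=0 clk=0 a=1 b=0 f=1
t2.Δ1 e=1 m=1 d=1 h=0 g=0 c=1 j=0 k=0 clk=1 a=1 b=0 f=1
t2.Δ2 e=1 m=1 d=1 h=0 g=0 c=1 j=0 k=0 clk=1 a=0 b=0 f=1
t2.Δ3 e=1 m=1 d=1 h=0 g=0 c=0 j=0 k=0 clk=1 a=0 b=0 f=1
t2.Δ4 e=0 m=1 d=1 h=0 g=0 c=0 j=0 k=0 clk=1 a=0 b=0 f=1
t2.Δ5 e=0 m=0 d=1 h=0 g=0 c=0 j=0 k=0 clk=1 a=0 b=0 f=1
t2.Δ6 e=0 m=0 d=0 h=0 g=0 c=0 j=0 k=0 clk=1 a=0 b=0 f=1
t2.Δ7 e=0 m=0 d=0 h=0 g=0 c=0 j=0 k=0 clk=1 a=0 b=0 f=0
t2.Δ8 e=0 m=0 d=0 h=0 g=0 c=0 j=0 k=1 clk=1 a=0 b=0 f=0
t3.Δ0 e=0 m=0 d=0 h=0 g=0 c=0 j=0 k=1 clk=1 a=0 b=0 f=0
t3.Δ1 e=0 m=0 d=0 h=0 g=0 c=0 j=0 k=1 clk=0 a=0 b=0 f=0
t4.Δ0 e=0 m=0 d=0 h=0 g=0 c=0 j=0 k=1 clk=0 a=0 b=0 f=0
t4.Δ1 e=0 m=0 d=0 h=0 g=0 c=0 j=0 k=1 clk=1 a=0 b=0 f=0
t4.Δ2 e=0 m=0 d=0 h=0 g=0 c=0 j=0 k=1 clk=1 a=1 b=0 f=0
t4.Δ3 e=0 m=0 d=0 h=0 g=0 c=1 j=0 k=1 clk=1 a=1 b=0 f=0
t4.Δ4 e=1 m=0 d=0 h=0 g=0 c=1 j=0 k=1 clk=1 a=1 b=0 f=0
t4.Δ5 e=1 m=1 d=0 h=0 g=0 c=1 j=0 k=1 clk=1 a=1 b=0 f=0
t4.Δ6 e=1 m=1 d=1 h=0 g=0 c=1 j=0 k=1 clk=1 a=1 b=0 f=0
t4.Δ7 e=1 m=1 d=1 h=0 g=0 c=1 j=0 k=1 clk=1 a=1 b=0 f=1
t4.Δ8 e=1 m=1 d=1 h=0 g=0 c=1 j=0 k=0 clk=1 a=1 b=0 f=1
t5.Δ0 e=1 m=1 d=1 h=0 g=0 c=1 j=0 k=0 clk=1 a=1 b=0 f=1
t5.Δ1 e=1 m=1 d=1 h=0 g=0 c=1 j=0 k=0 clk=0 a=1 b=0 f=1
t6.Δ0 e=1 m=1 d=1 h=0 g=0 c=1 j=0 k=0 clk=0 a=1 b=0 f=1
t6.Δ1 e=1 m=1 d=1 h=0 g=0 c=1 j=0 k=0 clk=1 a=1 b=0 f=1
t6.Δ2 e=1 m=1 d=1 h=0 g=0 c=1 j=0 k=0 clk=1 a=0 b=0 f=1
t6.Δ3 e=1 m=1 d=1 h=0 g=0 c=0 j=0 k=0 clk=1 a=0 b=0 f=1
t6.Δ4 e=0 m=1 d=1 h=0 g=0 c=0 j=0 k=0 clk=1 a=0 b=0 f=1
t6.Δ5 e=0 m=0 d=1 h=0 g=0 c=0 j=0 k=0 clk=1 a=0 b=0 f=1
t6.Δ6 e=0 m=0 d=0 h=0 g=0 c=0 j=0 k=0 clk=1 a=0 b=0 f=1
t6.Δ7 e=0 m=0 d=0 h=0 g=0 c=0 j=0 k=0 clk=1 a=0 b=0 f=0
t6.Δ8 e=0 m=0 d=0 h=0 g=0 c=0 j=0 k=1 clk=1 a=0 b=0 f=0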